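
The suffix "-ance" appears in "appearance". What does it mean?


Suffix: -ance
Example: appearance = appear + -ance
Meaning = state of


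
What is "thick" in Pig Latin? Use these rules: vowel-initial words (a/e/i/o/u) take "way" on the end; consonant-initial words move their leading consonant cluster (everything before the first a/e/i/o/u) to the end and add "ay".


Word: "thick"
Starts with consonant(s) → move to end, add 'ay'
Consonant cluster: "th"
Pig Latin = "ickthay"


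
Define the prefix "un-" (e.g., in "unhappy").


Prefix: un-
As in: unhappy -> un- + happy
Meaning = not / reverse


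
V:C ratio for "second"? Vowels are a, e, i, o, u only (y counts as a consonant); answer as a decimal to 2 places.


Word: "second"
Vowels (a,e,i,o,u): 2
Consonants: 4
Ratio = 2/4
= 0.50


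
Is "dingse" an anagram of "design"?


Word 1: "design" → sorted: degins
Word 2: "dingse" → sorted: degins
Same letters? degins == degins
Anagram = Yes


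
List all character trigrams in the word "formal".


Word: "formal" (length 6)
Number of trigrams = 6 - 3 + 1 = 4
  Position 0: "for"
  Position 1: "orm"
  Position 2: "rma"
  Position 3: "mal"
Trigrams = "for", "orm", "rma", "mal"


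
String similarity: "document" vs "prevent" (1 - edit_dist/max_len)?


Word 1: "document" (length 8)
Word 2: "prevent" (length 7)
One optimal edit sequence:
  1. delete 'd'  (+1)
  2. substitute 'o' -> 'p'  (+1)
  3. substitute 'c' -> 'r'  (+1)
  4. substitute 'u' -> 'e'  (+1)
  5. substitute 'm' -> 'v'  (+1)
  6. keep 'e'
  7. keep 'n'
  8. keep 't'
Edit distance = 5
Max length = max(8, 7) = 8
Similarity = 1 - 5/8
= 0.3750


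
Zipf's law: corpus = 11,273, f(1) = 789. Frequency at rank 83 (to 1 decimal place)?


Zipf's law: f(r) = f(1) / r
f(1) = 789
f(83) = 789 / 83
= 9.5 occurrences


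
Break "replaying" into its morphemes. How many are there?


Word: "replaying"
Morphemes: re- / play / -ing
Each morpheme carries meaning
= 3 morphemes


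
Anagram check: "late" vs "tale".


Word 1: "late" → sorted: aelt
Word 2: "tale" → sorted: aelt
Same letters? aelt == aelt
Anagram = Yes


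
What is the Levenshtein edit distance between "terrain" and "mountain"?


Word 1: "terrain" (length 7)
Word 2: "mountain" (length 8)
One optimal edit sequence (insert/delete/substitute each cost 1):
  1. insert 'm'  (+1)
  2. substitute 't' -> 'o'  (+1)
  3. substitute 'e' -> 'u'  (+1)
  4. substitute 'r' -> 'n'  (+1)
  5. substitute 'r' -> 't'  (+1)
  6. keep 'a'
  7. keep 'i'
  8. keep 'n'
Total edit operations: 5
Edit distance = 5


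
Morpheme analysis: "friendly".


Word: "friendly"
Morphemes: friend / -ly
Each morpheme carries meaning
= 2 morphemes


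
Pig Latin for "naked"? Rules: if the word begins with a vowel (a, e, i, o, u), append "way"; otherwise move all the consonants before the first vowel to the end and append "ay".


Word: "naked"
Starts with consonant(s) → move to end, add 'ay'
Consonant cluster: "n"
Pig Latin = "akednay"


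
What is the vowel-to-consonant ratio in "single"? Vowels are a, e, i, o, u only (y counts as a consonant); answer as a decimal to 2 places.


Word: "single"
Vowels (a,e,i,o,u): 2
Consonants: 4
Ratio = 2/4
= 0.50


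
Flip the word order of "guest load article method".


Original: "guest load article method"
Words (1..n): guest | load | article | method
Reversed (n..1): method | article | load | guest
Result = "method article load guest"


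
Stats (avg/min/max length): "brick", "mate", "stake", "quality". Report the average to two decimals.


Lengths: "brick"=5, "mate"=4, "stake"=5, "quality"=7
Sum = 21, Count = 4
Average = 21/4 = 5.25
= avg=5.25, min=4, max=7


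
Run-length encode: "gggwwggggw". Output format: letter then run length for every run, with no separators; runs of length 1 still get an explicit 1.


String: "gggwwggggw"
Scanning for consecutive runs:
  'g' x 3
  'w' x 2
  'g' x 4
  'w' x 1
RLE = "g3w2g4w1"


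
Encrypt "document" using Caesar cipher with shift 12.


Word: "document"
Shift: 12
Each letter → (letter + shift) mod 26:
  'd' (3) + 12 = 15 → 'p'
  'o' (14) + 12 = 0 → 'a'
  'c' (2) + 12 = 14 → 'o'
  'u' (20) + 12 = 6 → 'g'
  'm' (12) + 12 = 24 → 'y'
  'e' (4) + 12 = 16 → 'q'
  'n' (13) + 12 = 25 → 'z'
  't' (19) + 12 = 5 → 'f'
Result = "paogyqzf"


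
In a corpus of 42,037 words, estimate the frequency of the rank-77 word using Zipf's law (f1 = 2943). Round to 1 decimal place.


Zipf's law: f(r) = f(1) / r
f(1) = 2943
f(77) = 2943 / 77
= 38.2 occurrences


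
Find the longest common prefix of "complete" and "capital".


Word 1: "complete"
Word 2: "capital"
Comparing from start:
  Pos 0: 'c' == 'c'
  Pos 1: 'o' != 'a' (stop)
LCP = "c" (length 1)


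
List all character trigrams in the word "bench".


Word: "bench" (length 5)
Number of trigrams = 5 - 3 + 1 = 3
  Position 0: "ben"
  Position 1: "enc"
  Position 2: "nch"
Trigrams = "ben", "enc", "nch"


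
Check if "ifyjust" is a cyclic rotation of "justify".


Word: "justify", Candidate: "ifyjust"
Method: check if candidate is substring of word+word
"justifyjustify" contains "ifyjust"? Yes
Is rotation = Yes


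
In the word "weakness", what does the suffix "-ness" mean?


Suffix: -ness
Example: weakness = weak + -ness
Meaning = state of being


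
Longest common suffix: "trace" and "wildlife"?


Word 1: "trace"
Word 2: "wildlife"
Comparing from end:
  Pos -1: 'e' == 'e'
  Pos -2: 'c' != 'f' (stop)
LCS = "e" (length 1)


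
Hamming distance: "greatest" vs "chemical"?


Comparing character by character (same length = 8):
  Pos 0: 'g' vs 'c' !=
  Pos 1: 'r' vs 'h' !=
  Pos 2: 'e' vs 'e' =
  Pos 3: 'a' vs 'm' !=
  Pos 4: 't' vs 'i' !=
  Pos 5: 'e' vs 'c' !=
  Pos 6: 's' vs 'a' !=
  Pos 7: 't' vs 'l' !=
Hamming distance = 7


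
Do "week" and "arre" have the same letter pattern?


Pattern of "week": [0, 1, 1, 2]
Pattern of "arre": [0, 1, 1, 2]
Patterns match
Same pattern = Yes


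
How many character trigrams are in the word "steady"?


Word: "steady" (length 6)
Number of 3-grams = length - 3 + 1 = 6 - 3 + 1
= 4


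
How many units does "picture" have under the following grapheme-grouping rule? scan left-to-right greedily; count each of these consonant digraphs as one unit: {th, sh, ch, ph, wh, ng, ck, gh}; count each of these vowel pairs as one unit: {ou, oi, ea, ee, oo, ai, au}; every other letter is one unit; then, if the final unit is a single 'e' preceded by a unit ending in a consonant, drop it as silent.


Word: "picture" (7 letters)
Left-to-right scan:
  (1) 'p' (letter)
  (2) 'i' (letter)
  (3) 'c' (letter)
  (4) 't' (letter)
  (5) 'u' (letter)
  (6) 'r' (letter)
  (7) 'e' (letter)
Units from scan: 7
Final unit is 'e' after a consonant -> drop as silent (-1)
Sound units = 6 units


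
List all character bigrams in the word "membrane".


Word: "membrane" (length 8)
Number of bigrams = 8 - 2 + 1 = 7
  Position 0: "me"
  Position 1: "em"
  Position 2: "mb"
  Position 3: "br"
  Position 4: "ra"
  Position 5: "an"
  Position 6: "ne"
Bigrams = "me", "em", "mb", "br", "ra", "an", "ne"


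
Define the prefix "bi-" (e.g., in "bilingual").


Prefix: bi-
Example: bilingual = bi- + lingual
Meaning = two


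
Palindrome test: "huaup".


Word: "huaup"
Reversed: "puauh"
Forward == Backward? huaup != puauh
Palindrome = No


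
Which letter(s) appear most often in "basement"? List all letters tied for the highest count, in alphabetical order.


Word: "basement"
Letter counts:
  'a': 1
  'b': 1
  'e': 2
  'm': 1
  'n': 1
  's': 1
  't': 1
Maximum count = 2
Most frequent = 'e' (2 times each)


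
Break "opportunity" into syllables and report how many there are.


Word: "opportunity"
Syllable breakdown: op-por-tu-ni-ty
Counting: 5 parts
= 5 syllables


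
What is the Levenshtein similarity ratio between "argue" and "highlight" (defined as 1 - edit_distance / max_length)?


Word 1: "argue" (length 5)
Word 2: "highlight" (length 9)
One optimal edit sequence:
  1. insert 'h'  (+1)
  2. insert 'i'  (+1)
  3. insert 'g'  (+1)
  4. insert 'h'  (+1)
  5. substitute 'a' -> 'l'  (+1)
  6. substitute 'r' -> 'i'  (+1)
  7. keep 'g'
  8. substitute 'u' -> 'h'  (+1)
  9. substitute 'e' -> 't'  (+1)
Edit distance = 8
Max length = max(5, 9) = 9
Similarity = 1 - 8/9
= 0.1111


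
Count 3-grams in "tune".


Word: "tune" (length 4)
Number of 3-grams = length - 3 + 1 = 4 - 3 + 1
= 2


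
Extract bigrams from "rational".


Word: "rational" (length 8)
Number of bigrams = 8 - 2 + 1 = 7
  Position 0: "ra"
  Position 1: "at"
  Position 2: "ti"
  Position 3: "io"
  Position 4: "on"
  Position 5: "na"
  Position 6: "al"
Bigrams = "ra", "at", "ti", "io", "on", "na", "al"


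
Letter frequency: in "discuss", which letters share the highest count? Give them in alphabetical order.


Word: "discuss"
Letter counts:
  'c': 1
  'd': 1
  'i': 1
  's': 3
  'u': 1
Maximum count = 3
Most frequent = 's' (3 times each)


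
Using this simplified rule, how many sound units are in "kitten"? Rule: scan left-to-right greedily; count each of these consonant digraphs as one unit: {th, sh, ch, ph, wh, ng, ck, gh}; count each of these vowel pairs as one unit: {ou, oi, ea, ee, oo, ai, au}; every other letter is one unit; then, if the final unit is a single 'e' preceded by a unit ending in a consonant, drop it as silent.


Word: "kitten" (6 letters)
Left-to-right scan:
  [1] 'k' (letter)
  [2] 'i' (letter)
  [3] 't' (letter)
  [4] 't' (letter)
  [5] 'e' (letter)
  [6] 'n' (letter)
Units from scan: 6
Sound units = 6 units


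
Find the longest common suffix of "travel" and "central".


Word 1: "travel"
Word 2: "central"
Comparing from end:
  Pos -1: 'l' == 'l'
  Pos -2: 'e' != 'a' (stop)
LCS = "l" (length 1)


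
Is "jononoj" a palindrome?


Word: "jononoj"
Reversed: "jononoj"
Forward == Backward? jononoj == jononoj
Palindrome = Yes


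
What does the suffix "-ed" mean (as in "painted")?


Suffix: -ed
Example: painted = paint + -ed
Meaning = past tense


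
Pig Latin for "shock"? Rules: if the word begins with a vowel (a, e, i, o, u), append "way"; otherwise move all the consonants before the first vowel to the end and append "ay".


Word: "shock"
Starts with consonant(s) → move to end, add 'ay'
Consonant cluster: "sh"
Pig Latin = "ockshay"


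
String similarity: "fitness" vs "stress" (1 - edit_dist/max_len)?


Word 1: "fitness" (length 7)
Word 2: "stress" (length 6)
One optimal edit sequence:
  1. delete 'f'  (+1)
  2. substitute 'i' -> 's'  (+1)
  3. keep 't'
  4. substitute 'n' -> 'r'  (+1)
  5. keep 'e'
  6. keep 's'
  7. keep 's'
Edit distance = 3
Max length = max(7, 6) = 7
Similarity = 1 - 3/7
= 0.5714


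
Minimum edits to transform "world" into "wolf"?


Word 1: "world" (length 5)
Word 2: "wolf" (length 4)
One optimal edit sequence (insert/delete/substitute each cost 1):
  1. keep 'w'
  2. keep 'o'
  3. delete 'r'  (+1)
  4. keep 'l'
  5. substitute 'd' -> 'f'  (+1)
Total edit operations: 2
Edit distance = 2


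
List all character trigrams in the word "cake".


Word: "cake" (length 4)
Number of trigrams = 4 - 3 + 1 = 2
  Position 0: "cak"
  Position 1: "ake"
Trigrams = "cak", "ake"


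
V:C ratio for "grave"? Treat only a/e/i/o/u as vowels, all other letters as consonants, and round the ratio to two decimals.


Word: "grave"
Vowels (a,e,i,o,u): 2
Consonants: 3
Ratio = 2/3
= 0.67


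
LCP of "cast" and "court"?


Word 1: "cast"
Word 2: "court"
Comparing from start:
  Pos 0: 'c' == 'c'
  Pos 1: 'a' != 'o' (stop)
LCP = "c" (length 1)


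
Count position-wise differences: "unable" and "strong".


Comparing character by character (same length = 6):
  Pos 0: 'u' vs 's' !=
  Pos 1: 'n' vs 't' !=
  Pos 2: 'a' vs 'r' !=
  Pos 3: 'b' vs 'o' !=
  Pos 4: 'l' vs 'n' !=
  Pos 5: 'e' vs 'g' !=
Hamming distance = 6


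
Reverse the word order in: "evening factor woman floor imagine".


Original: "evening factor woman floor imagine"
Words (1..n): evening | factor | woman | floor | imagine
Reversed (n..1): imagine | floor | woman | factor | evening
Result = "imagine floor woman factor evening"


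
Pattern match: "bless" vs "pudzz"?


Pattern of "bless": [0, 1, 2, 3, 3]
Pattern of "pudzz": [0, 1, 2, 3, 3]
Patterns match
Same pattern = Yes


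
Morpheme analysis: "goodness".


Word: "goodness"
Morphemes: good + -ness
Each morpheme carries meaning
= 2 morphemes


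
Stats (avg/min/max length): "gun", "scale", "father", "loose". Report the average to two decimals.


Lengths: "gun"=3, "scale"=5, "father"=6, "loose"=5
Sum = 19, Count = 4
Average = 19/4 = 4.75
= avg=4.75, min=3, max=6


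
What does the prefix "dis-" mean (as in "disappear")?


Prefix: dis-
Example: disappear = dis- + appear
Meaning = not / opposite


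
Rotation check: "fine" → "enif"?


Word: "fine", Candidate: "enif"
Method: check if candidate is substring of word+word
"finefine" contains "enif"? No
Is rotation = No


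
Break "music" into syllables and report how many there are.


Word: "music"
Syllable breakdown: mu / sic
Counting: 2 parts
= 2 syllables


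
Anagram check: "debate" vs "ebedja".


Word 1: "debate" → sorted: abdeet
Word 2: "ebedja" → sorted: abdeej
Same letters? abdeet != abdeej
Anagram = No


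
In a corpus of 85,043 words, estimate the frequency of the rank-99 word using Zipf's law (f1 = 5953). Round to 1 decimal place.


Zipf's law: f(r) = f(1) / r
f(1) = 5953
f(99) = 5953 / 99
= 60.1 occurrences


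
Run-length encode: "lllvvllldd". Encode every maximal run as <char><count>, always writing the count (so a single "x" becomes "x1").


String: "lllvvllldd"
Scanning for consecutive runs:
  'l' x 3
  'v' x 2
  'l' x 3
  'd' x 2
RLE = "l3v2l3d2"


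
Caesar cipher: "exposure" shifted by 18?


Word: "exposure"
Shift: 18
Each letter → (letter + shift) mod 26:
  'e' (4) + 18 = 22 → 'w'
  'x' (23) + 18 = 15 → 'p'
  'p' (15) + 18 = 7 → 'h'
  'o' (14) + 18 = 6 → 'g'
  's' (18) + 18 = 10 → 'k'
  'u' (20) + 18 = 12 → 'm'
  'r' (17) + 18 = 9 → 'j'
  'e' (4) + 18 = 22 → 'w'
Result = "wphgkmjw"


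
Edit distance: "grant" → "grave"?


Word 1: "grant" (length 5)
Word 2: "grave" (length 5)
One optimal edit sequence (insert/delete/substitute each cost 1):
  1. keep 'g'
  2. keep 'r'
  3. keep 'a'
  4. substitute 'n' -> 'v'  (+1)
  5. substitute 't' -> 'e'  (+1)
Total edit operations: 2
Edit distance = 2


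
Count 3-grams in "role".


Word: "role" (length 4)
Number of 3-grams = length - 3 + 1 = 4 - 3 + 1
= 2


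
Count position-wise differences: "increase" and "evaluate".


Comparing character by character (same length = 8):
  Pos 0: 'i' vs 'e' !=
  Pos 1: 'n' vs 'v' !=
  Pos 2: 'c' vs 'a' !=
  Pos 3: 'r' vs 'l' !=
  Pos 4: 'e' vs 'u' !=
  Pos 5: 'a' vs 'a' =
  Pos 6: 's' vs 't' !=
  Pos 7: 'e' vs 'e' =
Hamming distance = 6


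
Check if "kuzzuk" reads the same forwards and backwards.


Word: "kuzzuk"
Reversed: "kuzzuk"
Forward == Backward? kuzzuk == kuzzuk
Palindrome = Yes


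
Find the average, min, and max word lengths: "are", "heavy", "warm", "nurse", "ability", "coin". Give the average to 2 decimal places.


Lengths: "are"=3, "heavy"=5, "warm"=4, "nurse"=5, "ability"=7, "coin"=4
Sum = 28, Count = 6
Average = 28/6 = 4.67
= avg=4.67, min=3, max=7


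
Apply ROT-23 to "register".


Word: "register"
Shift: 23
Each letter → (letter + shift) mod 26:
  'r' (17) + 23 = 14 → 'o'
  'e' (4) + 23 = 1 → 'b'
  'g' (6) + 23 = 3 → 'd'
  'i' (8) + 23 = 5 → 'f'
  's' (18) + 23 = 15 → 'p'
  't' (19) + 23 = 16 → 'q'
  'e' (4) + 23 = 1 → 'b'
  'r' (17) + 23 = 14 → 'o'
Result = "obdfpqbo"


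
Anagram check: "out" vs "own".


Word 1: "out" → sorted: otu
Word 2: "own" → sorted: now
Same letters? otu != now
Anagram = No


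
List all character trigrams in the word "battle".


Word: "battle" (length 6)
Number of trigrams = 6 - 3 + 1 = 4
  Position 0: "bat"
  Position 1: "att"
  Position 2: "ttl"
  Position 3: "tle"
Trigrams = "bat", "att", "ttl", "tle"


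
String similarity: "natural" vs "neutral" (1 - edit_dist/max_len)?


Word 1: "natural" (length 7)
Word 2: "neutral" (length 7)
One optimal edit sequence:
  1. keep 'n'
  2. substitute 'a' -> 'e'  (+1)
  3. substitute 't' -> 'u'  (+1)
  4. substitute 'u' -> 't'  (+1)
  5. keep 'r'
  6. keep 'a'
  7. keep 'l'
Edit distance = 3
Max length = max(7, 7) = 7
Similarity = 1 - 3/7
= 0.5714


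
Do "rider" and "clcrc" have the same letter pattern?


Pattern of "rider": [0, 1, 2, 3, 0]
Pattern of "clcrc": [0, 1, 0, 2, 0]
Patterns do not match
Same pattern = No


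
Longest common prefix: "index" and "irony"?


Word 1: "index"
Word 2: "irony"
Comparing from start:
  Pos 0: 'i' == 'i'
  Pos 1: 'n' != 'r' (stop)
LCP = "i" (length 1)


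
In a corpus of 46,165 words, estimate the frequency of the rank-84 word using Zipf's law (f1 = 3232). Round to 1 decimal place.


Zipf's law: f(r) = f(1) / r
f(1) = 3232
f(84) = 3232 / 84
= 38.5 occurrences


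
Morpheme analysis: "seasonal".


Word: "seasonal"
Morphemes: season + -al
Each morpheme carries meaning
= 2 morphemes


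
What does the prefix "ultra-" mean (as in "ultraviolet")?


Prefix: ultra-
Example: ultraviolet (ultra- + violet)
Meaning = beyond


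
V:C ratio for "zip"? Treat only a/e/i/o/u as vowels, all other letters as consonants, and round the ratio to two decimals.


Word: "zip"
Vowels (a,e,i,o,u): 1
Consonants: 2
Ratio = 1/2
= 0.50


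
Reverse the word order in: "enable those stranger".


Original: "enable those stranger"
Words (1..n): enable | those | stranger
Reversed (n..1): stranger | those | enable
Result = "stranger those enable"


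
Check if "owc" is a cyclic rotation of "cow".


Word: "cow", Candidate: "owc"
Method: check if candidate is substring of word+word
"cowcow" contains "owc"? Yes
Is rotation = Yes


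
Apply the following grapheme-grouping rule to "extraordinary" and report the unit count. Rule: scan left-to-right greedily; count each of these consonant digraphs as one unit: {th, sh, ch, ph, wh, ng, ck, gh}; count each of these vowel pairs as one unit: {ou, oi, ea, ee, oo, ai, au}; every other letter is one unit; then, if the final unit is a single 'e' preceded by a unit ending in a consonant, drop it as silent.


Word: "extraordinary" (13 letters)
Left-to-right scan:
  1. 'e' (letter)
  2. 'x' (letter)
  3. 't' (letter)
  4. 'r' (letter)
  5. 'a' (letter)
  6. 'o' (letter)
  7. 'r' (letter)
  8. 'd' (letter)
  9. 'i' (letter)
  10. 'n' (letter)
  11. 'a' (letter)
  12. 'r' (letter)
  13. 'y' (letter)
Units from scan: 13
Sound units = 13 units


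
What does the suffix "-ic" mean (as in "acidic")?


Suffix: -ic
Example: acidic = acid + -ic
Meaning = relating to


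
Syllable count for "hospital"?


Word: "hospital"
Syllable breakdown: hos | pi | tal
Counting: 3 parts
= 3 syllables


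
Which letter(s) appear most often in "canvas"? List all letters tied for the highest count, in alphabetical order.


Word: "canvas"
Letter counts:
  'a': 2
  'c': 1
  'n': 1
  's': 1
  'v': 1
Maximum count = 2
Most frequent = 'a' (2 times each)


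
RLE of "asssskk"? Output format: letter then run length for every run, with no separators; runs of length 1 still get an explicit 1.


String: "asssskk"
Scanning for consecutive runs:
  'a' x 1
  's' x 4
  'k' x 2
RLE = "a1s4k2"


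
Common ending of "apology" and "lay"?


Word 1: "apology"
Word 2: "lay"
Comparing from end:
  Pos -1: 'y' == 'y'
  Pos -2: 'g' != 'a' (stop)
LCS = "y" (length 1)


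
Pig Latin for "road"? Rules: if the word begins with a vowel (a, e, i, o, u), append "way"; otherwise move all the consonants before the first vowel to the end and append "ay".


Word: "road"
Starts with consonant(s) → move to end, add 'ay'
Consonant cluster: "r"
Pig Latin = "oadray"


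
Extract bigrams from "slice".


Word: "slice" (length 5)
Number of bigrams = 5 - 2 + 1 = 4
  Position 0: "sl"
  Position 1: "li"
  Position 2: "ic"
  Position 3: "ce"
Bigrams = "sl", "li", "ic", "ce"


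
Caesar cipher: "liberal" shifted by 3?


Word: "liberal"
Shift: 3
Each letter → (letter + shift) mod 26:
  'l' (11) + 3 = 14 → 'o'
  'i' (8) + 3 = 11 → 'l'
  'b' (1) + 3 = 4 → 'e'
  'e' (4) + 3 = 7 → 'h'
  'r' (17) + 3 = 20 → 'u'
  'a' (0) + 3 = 3 → 'd'
  'l' (11) + 3 = 14 → 'o'
Result = "olehudo"


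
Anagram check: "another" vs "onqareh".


Word 1: "another" → sorted: aehnort
Word 2: "onqareh" → sorted: aehnoqr
Same letters? aehnort != aehnoqr
Anagram = No


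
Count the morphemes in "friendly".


Word: "friendly"
Morphemes: friend / -ly
Each morpheme carries meaning
= 2 morphemes


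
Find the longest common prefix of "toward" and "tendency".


Word 1: "toward"
Word 2: "tendency"
Comparing from start:
  Pos 0: 't' == 't'
  Pos 1: 'o' != 'e' (stop)
LCP = "t" (length 1)


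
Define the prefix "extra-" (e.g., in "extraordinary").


Prefix: extra-
Example: extraordinary = extra- + ordinary
Meaning = beyond


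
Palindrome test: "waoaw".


Word: "waoaw"
Reversed: "waoaw"
Forward == Backward? waoaw == waoaw
Palindrome = Yes


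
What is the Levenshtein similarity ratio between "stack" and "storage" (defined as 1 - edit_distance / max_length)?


Word 1: "stack" (length 5)
Word 2: "storage" (length 7)
One optimal edit sequence:
  1. keep 's'
  2. keep 't'
  3. insert 'o'  (+1)
  4. insert 'r'  (+1)
  5. keep 'a'
  6. substitute 'c' -> 'g'  (+1)
  7. substitute 'k' -> 'e'  (+1)
Edit distance = 4
Max length = max(5, 7) = 7
Similarity = 1 - 4/7
= 0.4286


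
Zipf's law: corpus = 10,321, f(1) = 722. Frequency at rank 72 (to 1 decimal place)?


Zipf's law: f(r) = f(1) / r
f(1) = 722
f(72) = 722 / 72
= 10.0 occurrences


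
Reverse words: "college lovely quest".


Original: "college lovely quest"
Words (1..n): college | lovely | quest
Reversed (n..1): quest | lovely | college
Result = "quest lovely college"


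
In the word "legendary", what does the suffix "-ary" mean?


Suffix: -ary
As in: legendary -> legend + -ary
Meaning = relating to


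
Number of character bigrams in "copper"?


Word: "copper" (length 6)
Number of 2-grams = length - 2 + 1 = 6 - 2 + 1
= 5


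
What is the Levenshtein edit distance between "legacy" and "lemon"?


Word 1: "legacy" (length 6)
Word 2: "lemon" (length 5)
One optimal edit sequence (insert/delete/substitute each cost 1):
  1. keep 'l'
  2. keep 'e'
  3. delete 'g'  (+1)
  4. substitute 'a' -> 'm'  (+1)
  5. substitute 'c' -> 'o'  (+1)
  6. substitute 'y' -> 'n'  (+1)
Total edit operations: 4
Edit distance = 4


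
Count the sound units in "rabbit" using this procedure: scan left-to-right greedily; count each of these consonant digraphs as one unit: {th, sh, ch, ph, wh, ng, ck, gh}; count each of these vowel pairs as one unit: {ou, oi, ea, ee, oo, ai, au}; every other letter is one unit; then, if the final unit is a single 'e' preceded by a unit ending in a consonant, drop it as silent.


Word: "rabbit" (6 letters)
Left-to-right scan:
  [1] 'r' (letter)
  [2] 'a' (letter)
  [3] 'b' (letter)
  [4] 'b' (letter)
  [5] 'i' (letter)
  [6] 't' (letter)
Units from scan: 6
Sound units = 6 units


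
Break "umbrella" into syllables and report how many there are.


Word: "umbrella"
Syllable breakdown: um-brel-la
Counting: 3 parts
= 3 syllables


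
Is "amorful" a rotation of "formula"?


Word: "formula", Candidate: "amorful"
Method: check if candidate is substring of word+word
"formulaformula" contains "amorful"? No
Is rotation = No


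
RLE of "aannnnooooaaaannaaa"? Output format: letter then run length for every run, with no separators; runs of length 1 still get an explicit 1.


String: "aannnnooooaaaannaaa"
Scanning for consecutive runs:
  'a' x 2
  'n' x 4
  'o' x 4
  'a' x 4
  'n' x 2
  'a' x 3
RLE = "a2n4o4a4n2a3"


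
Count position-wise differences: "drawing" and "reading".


Comparing character by character (same length = 7):
  Pos 0: 'd' vs 'r' !=
  Pos 1: 'r' vs 'e' !=
  Pos 2: 'a' vs 'a' =
  Pos 3: 'w' vs 'd' !=
  Pos 4: 'i' vs 'i' =
  Pos 5: 'n' vs 'n' =
  Pos 6: 'g' vs 'g' =
Hamming distance = 3


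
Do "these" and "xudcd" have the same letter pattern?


Pattern of "these": [0, 1, 2, 3, 2]
Pattern of "xudcd": [0, 1, 2, 3, 2]
Patterns match
Same pattern = Yes


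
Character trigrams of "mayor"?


Word: "mayor" (length 5)
Number of trigrams = 5 - 3 + 1 = 3
  Position 0: "may"
  Position 1: "ayo"
  Position 2: "yor"
Trigrams = "may", "ayo", "yor"


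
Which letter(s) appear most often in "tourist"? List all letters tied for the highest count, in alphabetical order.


Word: "tourist"
Letter counts:
  'i': 1
  'o': 1
  'r': 1
  's': 1
  't': 2
  'u': 1
Maximum count = 2
Most frequent = 't' (2 times each)


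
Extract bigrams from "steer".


Word: "steer" (length 5)
Number of bigrams = 5 - 2 + 1 = 4
  Position 0: "st"
  Position 1: "te"
  Position 2: "ee"
  Position 3: "er"
Bigrams = "st", "te", "ee", "er"


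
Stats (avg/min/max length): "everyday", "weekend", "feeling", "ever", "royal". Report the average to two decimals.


Lengths: "everyday"=8, "weekend"=7, "feeling"=7, "ever"=4, "royal"=5
Sum = 31, Count = 5
Average = 31/5 = 6.20
= avg=6.20, min=4, max=8


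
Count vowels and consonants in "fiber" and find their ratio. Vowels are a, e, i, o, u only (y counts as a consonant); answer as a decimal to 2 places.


Word: "fiber"
Vowels (a,e,i,o,u): 2
Consonants: 3
Ratio = 2/3
= 0.67


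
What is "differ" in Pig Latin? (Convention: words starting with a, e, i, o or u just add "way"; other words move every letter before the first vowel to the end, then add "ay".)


Word: "differ"
Starts with consonant(s) → move to end, add 'ay'
Consonant cluster: "d"
Pig Latin = "ifferday"


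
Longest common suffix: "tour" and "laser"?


Word 1: "tour"
Word 2: "laser"
Comparing from end:
  Pos -1: 'r' == 'r'
  Pos -2: 'u' != 'e' (stop)
LCS = "r" (length 1)


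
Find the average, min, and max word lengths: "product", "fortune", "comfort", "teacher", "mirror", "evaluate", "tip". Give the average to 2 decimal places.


Lengths: "product"=7, "fortune"=7, "comfort"=7, "teacher"=7, "mirror"=6, "evaluate"=8, "tip"=3
Sum = 45, Count = 7
Average = 45/7 = 6.43
= avg=6.43, min=3, max=8


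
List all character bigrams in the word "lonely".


Word: "lonely" (length 6)
Number of bigrams = 6 - 2 + 1 = 5
  Position 0: "lo"
  Position 1: "on"
  Position 2: "ne"
  Position 3: "el"
  Position 4: "ly"
Bigrams = "lo", "on", "ne", "el", "ly"


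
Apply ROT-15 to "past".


Word: "past"
Shift: 15
Each letter → (letter + shift) mod 26:
  'p' (15) + 15 = 4 → 'e'
  'a' (0) + 15 = 15 → 'p'
  's' (18) + 15 = 7 → 'h'
  't' (19) + 15 = 8 → 'i'
Result = "ephi"


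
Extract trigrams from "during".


Word: "during" (length 6)
Number of trigrams = 6 - 3 + 1 = 4
  Position 0: "dur"
  Position 1: "uri"
  Position 2: "rin"
  Position 3: "ing"
Trigrams = "dur", "uri", "rin", "ing"


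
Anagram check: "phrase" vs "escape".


Word 1: "phrase" → sorted: aehprs
Word 2: "escape" → sorted: aceeps
Same letters? aehprs != aceeps
Anagram = No


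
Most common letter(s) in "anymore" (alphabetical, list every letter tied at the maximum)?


Word: "anymore"
Letter counts:
  'a': 1
  'e': 1
  'm': 1
  'n': 1
  'o': 1
  'r': 1
  'y': 1
Maximum count = 1
Most frequent = 'a', 'e', 'm', 'n', 'o', 'r', 'y' (1 time each)


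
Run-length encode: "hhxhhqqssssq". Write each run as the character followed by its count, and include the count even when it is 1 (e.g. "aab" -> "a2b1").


String: "hhxhhqqssssq"
Scanning for consecutive runs:
  'h' x 2
  'x' x 1
  'h' x 2
  'q' x 2
  's' x 4
  'q' x 1
RLE = "h2x1h2q2s4q1"


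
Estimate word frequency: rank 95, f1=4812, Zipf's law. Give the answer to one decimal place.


Zipf's law: f(r) = f(1) / r
f(1) = 4812
f(95) = 4812 / 95
= 50.7 occurrences


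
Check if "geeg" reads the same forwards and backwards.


Word: "geeg"
Reversed: "geeg"
Forward == Backward? geeg == geeg
Palindrome = Yes


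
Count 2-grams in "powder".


Word: "powder" (length 6)
Number of 2-grams = length - 2 + 1 = 6 - 2 + 1
= 5


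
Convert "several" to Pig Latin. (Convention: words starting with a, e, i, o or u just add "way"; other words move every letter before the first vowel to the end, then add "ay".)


Word: "several"
Starts with consonant(s) → move to end, add 'ay'
Consonant cluster: "s"
Pig Latin = "everalsay"


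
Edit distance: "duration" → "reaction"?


Word 1: "duration" (length 8)
Word 2: "reaction" (length 8)
One optimal edit sequence (insert/delete/substitute each cost 1):
  1. substitute 'd' -> 'r'  (+1)
  2. substitute 'u' -> 'e'  (+1)
  3. substitute 'r' -> 'a'  (+1)
  4. substitute 'a' -> 'c'  (+1)
  5. keep 't'
  6. keep 'i'
  7. keep 'o'
  8. keep 'n'
Total edit operations: 4
Edit distance = 4


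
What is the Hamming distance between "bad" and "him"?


Comparing character by character (same length = 3):
  Pos 0: 'b' vs 'h' !=
  Pos 1: 'a' vs 'i' !=
  Pos 2: 'd' vs 'm' !=
Hamming distance = 3


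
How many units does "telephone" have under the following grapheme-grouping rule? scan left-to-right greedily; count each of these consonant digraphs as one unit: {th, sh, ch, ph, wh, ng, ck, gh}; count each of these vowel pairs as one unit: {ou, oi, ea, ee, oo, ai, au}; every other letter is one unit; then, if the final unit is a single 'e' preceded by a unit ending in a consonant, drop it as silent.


Word: "telephone" (9 letters)
Left-to-right scan:
  (1) 't' (letter)
  (2) 'e' (letter)
  (3) 'l' (letter)
  (4) 'e' (letter)
  (5) 'ph' (digraph)
  (6) 'o' (letter)
  (7) 'n' (letter)
  (8) 'e' (letter)
Units from scan: 8
Final unit is 'e' after a consonant -> drop as silent (-1)
Sound units = 7 units


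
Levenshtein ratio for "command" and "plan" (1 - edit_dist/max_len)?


Word 1: "command" (length 7)
Word 2: "plan" (length 4)
One optimal edit sequence:
  1. delete 'c'  (+1)
  2. delete 'o'  (+1)
  3. substitute 'm' -> 'p'  (+1)
  4. substitute 'm' -> 'l'  (+1)
  5. keep 'a'
  6. keep 'n'
  7. delete 'd'  (+1)
Edit distance = 5
Max length = max(7, 4) = 7
Similarity = 1 - 5/7
= 0.2857


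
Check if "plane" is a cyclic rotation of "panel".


Word: "panel", Candidate: "plane"
Method: check if candidate is substring of word+word
"panelpanel" contains "plane"? No
Is rotation = No


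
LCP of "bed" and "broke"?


Word 1: "bed"
Word 2: "broke"
Comparing from start:
  Pos 0: 'b' == 'b'
  Pos 1: 'e' != 'r' (stop)
LCP = "b" (length 1)


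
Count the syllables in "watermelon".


Word: "watermelon"
Syllable breakdown: wa-ter-mel-on
Counting: 4 parts
= 4 syllables


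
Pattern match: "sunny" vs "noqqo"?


Pattern of "sunny": [0, 1, 2, 2, 3]
Pattern of "noqqo": [0, 1, 2, 2, 1]
Patterns do not match
Same pattern = No


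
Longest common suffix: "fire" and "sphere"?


Word 1: "fire"
Word 2: "sphere"
Comparing from end:
  Pos -1: 'e' == 'e'
  Pos -2: 'r' == 'r'
  Pos -3: 'i' != 'e' (stop)
LCS = "re" (length 2)


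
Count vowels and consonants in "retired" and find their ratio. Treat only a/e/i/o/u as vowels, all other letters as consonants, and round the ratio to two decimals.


Word: "retired"
Vowels (a,e,i,o,u): 3
Consonants: 4
Ratio = 3/4
= 0.75


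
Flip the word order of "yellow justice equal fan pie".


Original: "yellow justice equal fan pie"
Words (1..n): yellow | justice | equal | fan | pie
Reversed (n..1): pie | fan | equal | justice | yellow
Result = "pie fan equal justice yellow"


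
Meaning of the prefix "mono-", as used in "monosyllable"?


Prefix: mono-
Example: monosyllable (mono- + syllable)
Meaning = one


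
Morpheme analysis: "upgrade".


Word: "upgrade"
Morphemes: up- + grade
Each morpheme carries meaning
= 2 morphemes


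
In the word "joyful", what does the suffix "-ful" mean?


Suffix: -ful
Example: joyful = joy + -ful
Meaning = full of


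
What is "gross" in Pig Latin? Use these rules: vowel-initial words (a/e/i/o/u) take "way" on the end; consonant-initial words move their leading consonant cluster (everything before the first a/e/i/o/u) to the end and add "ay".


Word: "gross"
Starts with consonant(s) → move to end, add 'ay'
Consonant cluster: "gr"
Pig Latin = "ossgray"


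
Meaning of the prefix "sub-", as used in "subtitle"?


Prefix: sub-
Example: subtitle (sub- + title)
Meaning = under / below


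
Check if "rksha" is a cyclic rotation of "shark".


Word: "shark", Candidate: "rksha"
Method: check if candidate is substring of word+word
"sharkshark" contains "rksha"? Yes
Is rotation = Yes


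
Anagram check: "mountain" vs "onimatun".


Word 1: "mountain" → sorted: aimnnotu
Word 2: "onimatun" → sorted: aimnnotu
Same letters? aimnnotu == aimnnotu
Anagram = Yes


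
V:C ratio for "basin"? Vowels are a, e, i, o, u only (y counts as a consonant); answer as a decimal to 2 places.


Word: "basin"
Vowels (a,e,i,o,u): 2
Consonants: 3
Ratio = 2/3
= 0.67


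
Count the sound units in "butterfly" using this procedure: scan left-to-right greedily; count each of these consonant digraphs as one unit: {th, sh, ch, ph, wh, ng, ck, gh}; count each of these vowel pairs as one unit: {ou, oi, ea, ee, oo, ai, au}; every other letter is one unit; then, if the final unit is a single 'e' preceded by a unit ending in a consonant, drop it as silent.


Word: "butterfly" (9 letters)
Left-to-right scan:
  1. 'b' (letter)
  2. 'u' (letter)
  3. 't' (letter)
  4. 't' (letter)
  5. 'e' (letter)
  6. 'r' (letter)
  7. 'f' (letter)
  8. 'l' (letter)
  9. 'y' (letter)
Units from scan: 9
Sound units = 9 units


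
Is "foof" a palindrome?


Word: "foof"
Reversed: "foof"
Forward == Backward? foof == foof
Palindrome = Yes


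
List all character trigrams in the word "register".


Word: "register" (length 8)
Number of trigrams = 8 - 3 + 1 = 6
  Position 0: "reg"
  Position 1: "egi"
  Position 2: "gis"
  Position 3: "ist"
  Position 4: "ste"
  Position 5: "ter"
Trigrams = "reg", "egi", "gis", "ist", "ste", "ter"


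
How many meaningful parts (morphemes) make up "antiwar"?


Word: "antiwar"
Morphemes: anti- | war
Each morpheme carries meaning
= 2 morphemes


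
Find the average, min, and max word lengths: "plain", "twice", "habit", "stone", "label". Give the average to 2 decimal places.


Lengths: "plain"=5, "twice"=5, "habit"=5, "stone"=5, "label"=5
Sum = 25, Count = 5
Average = 25/5 = 5.00
= avg=5.00, min=5, max=5


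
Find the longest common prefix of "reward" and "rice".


Word 1: "reward"
Word 2: "rice"
Comparing from start:
  Pos 0: 'r' == 'r'
  Pos 1: 'e' != 'i' (stop)
LCP = "r" (length 1)


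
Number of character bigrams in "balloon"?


Word: "balloon" (length 7)
Number of 2-grams = length - 2 + 1 = 7 - 2 + 1
= 6


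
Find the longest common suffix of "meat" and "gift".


Word 1: "meat"
Word 2: "gift"
Comparing from end:
  Pos -1: 't' == 't'
  Pos -2: 'a' != 'f' (stop)
LCS = "t" (length 1)


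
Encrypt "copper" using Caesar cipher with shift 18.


Word: "copper"
Shift: 18
Each letter → (letter + shift) mod 26:
  'c' (2) + 18 = 20 → 'u'
  'o' (14) + 18 = 6 → 'g'
  'p' (15) + 18 = 7 → 'h'
  'p' (15) + 18 = 7 → 'h'
  'e' (4) + 18 = 22 → 'w'
  'r' (17) + 18 = 9 → 'j'
Result = "ughhwj"


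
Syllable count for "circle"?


Word: "circle"
Syllable breakdown: cir-cle
Counting: 2 parts
= 2 syllables


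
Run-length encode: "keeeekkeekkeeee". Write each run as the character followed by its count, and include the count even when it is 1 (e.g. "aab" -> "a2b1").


String: "keeeekkeekkeeee"
Scanning for consecutive runs:
  'k' x 1
  'e' x 4
  'k' x 2
  'e' x 2
  'k' x 2
  'e' x 4
RLE = "k1e4k2e2k2e4"


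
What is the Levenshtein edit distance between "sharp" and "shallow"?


Word 1: "sharp" (length 5)
Word 2: "shallow" (length 7)
One optimal edit sequence (insert/delete/substitute each cost 1):
  1. keep 's'
  2. keep 'h'
  3. keep 'a'
  4. insert 'l'  (+1)
  5. insert 'l'  (+1)
  6. substitute 'r' -> 'o'  (+1)
  7. substitute 'p' -> 'w'  (+1)
Total edit operations: 4
Edit distance = 4


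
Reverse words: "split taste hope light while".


Original: "split taste hope light while"
Words (1..n): split | taste | hope | light | while
Reversed (n..1): while | light | hope | taste | split
Result = "while light hope taste split"


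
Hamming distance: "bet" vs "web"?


Comparing character by character (same length = 3):
  Pos 0: 'b' vs 'w' !=
  Pos 1: 'e' vs 'e' =
  Pos 2: 't' vs 'b' !=
Hamming distance = 2


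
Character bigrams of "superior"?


Word: "superior" (length 8)
Number of bigrams = 8 - 2 + 1 = 7
  Position 0: "su"
  Position 1: "up"
  Position 2: "pe"
  Position 3: "er"
  Position 4: "ri"
  Position 5: "io"
  Position 6: "or"
Bigrams = "su", "up", "pe", "er", "ri", "io", "or"


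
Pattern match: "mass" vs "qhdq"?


Pattern of "mass": [0, 1, 2, 2]
Pattern of "qhdq": [0, 1, 2, 0]
Patterns do not match
Same pattern = No


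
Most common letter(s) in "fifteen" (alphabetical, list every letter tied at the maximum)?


Word: "fifteen"
Letter counts:
  'e': 2
  'f': 2
  'i': 1
  'n': 1
  't': 1
Maximum count = 2
Most frequent = 'e', 'f' (2 times each)


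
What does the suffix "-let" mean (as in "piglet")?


Suffix: -let
As in: piglet -> pig + -let
Meaning = small


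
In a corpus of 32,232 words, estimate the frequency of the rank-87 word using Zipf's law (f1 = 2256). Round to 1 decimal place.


Zipf's law: f(r) = f(1) / r
f(1) = 2256
f(87) = 2256 / 87
= 25.9 occurrences


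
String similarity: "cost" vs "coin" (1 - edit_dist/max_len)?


Word 1: "cost" (length 4)
Word 2: "coin" (length 4)
One optimal edit sequence:
  1. keep 'c'
  2. keep 'o'
  3. substitute 's' -> 'i'  (+1)
  4. substitute 't' -> 'n'  (+1)
Edit distance = 2
Max length = max(4, 4) = 4
Similarity = 1 - 2/4
= 0.5000


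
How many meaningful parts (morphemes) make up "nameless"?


Word: "nameless"
Morphemes: name | -less
Each morpheme carries meaning
= 2 morphemes


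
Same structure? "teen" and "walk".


Pattern of "teen": [0, 1, 1, 2]
Pattern of "walk": [0, 1, 2, 3]
Patterns do not match
Same pattern = No


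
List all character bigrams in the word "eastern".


Word: "eastern" (length 7)
Number of bigrams = 7 - 2 + 1 = 6
  Position 0: "ea"
  Position 1: "as"
  Position 2: "st"
  Position 3: "te"
  Position 4: "er"
  Position 5: "rn"
Bigrams = "ea", "as", "st", "te", "er", "rn"


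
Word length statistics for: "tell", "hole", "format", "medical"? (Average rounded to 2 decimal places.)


Lengths: "tell"=4, "hole"=4, "format"=6, "medical"=7
Sum = 21, Count = 4
Average = 21/4 = 5.25
= avg=5.25, min=4, max=7


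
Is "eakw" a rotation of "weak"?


Word: "weak", Candidate: "eakw"
Method: check if candidate is substring of word+word
"weakweak" contains "eakw"? Yes
Is rotation = Yes


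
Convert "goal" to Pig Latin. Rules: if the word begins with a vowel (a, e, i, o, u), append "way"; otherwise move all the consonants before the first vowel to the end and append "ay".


Word: "goal"
Starts with consonant(s) → move to end, add 'ay'
Consonant cluster: "g"
Pig Latin = "oalgay"


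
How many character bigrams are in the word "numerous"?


Word: "numerous" (length 8)
Number of 2-grams = length - 2 + 1 = 8 - 2 + 1
= 7


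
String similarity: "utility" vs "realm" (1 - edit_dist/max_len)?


Word 1: "utility" (length 7)
Word 2: "realm" (length 5)
One optimal edit sequence:
  1. substitute 'u' -> 'r'  (+1)
  2. substitute 't' -> 'e'  (+1)
  3. substitute 'i' -> 'a'  (+1)
  4. keep 'l'
  5. delete 'i'  (+1)
  6. delete 't'  (+1)
  7. substitute 'y' -> 'm'  (+1)
Edit distance = 6
Max length = max(7, 5) = 7
Similarity = 1 - 6/7
= 0.1429
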